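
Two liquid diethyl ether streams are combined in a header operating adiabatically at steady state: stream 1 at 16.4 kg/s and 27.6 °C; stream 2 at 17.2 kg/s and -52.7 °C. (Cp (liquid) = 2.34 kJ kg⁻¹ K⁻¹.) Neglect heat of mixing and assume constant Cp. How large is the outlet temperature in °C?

T_out = -13.5 °C

No heat crosses the boundary, so H_out = H_in.
T_out = Σ ṁᵢCp,ᵢTᵢ / Σ ṁᵢCp,ᵢ
      = -1061.9 / 78.624 = -13.506 °C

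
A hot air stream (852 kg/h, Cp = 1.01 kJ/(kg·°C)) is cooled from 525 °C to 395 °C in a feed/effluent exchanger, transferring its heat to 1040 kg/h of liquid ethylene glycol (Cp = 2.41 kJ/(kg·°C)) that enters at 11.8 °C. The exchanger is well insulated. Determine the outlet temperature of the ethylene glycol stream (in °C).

T_c,out = 56.4 °C

Heat released by hot stream: Q = 852 × 1.01 × (525 − 395) = 111870 kJ/h
Energy balance on cold side (adiabatic exchanger): Q = ṁ_c·Cp_c·(T_c,out − T_c,in)
T_c,out = 11.8 + 111870/(1040 × 2.41) = 56.433 °C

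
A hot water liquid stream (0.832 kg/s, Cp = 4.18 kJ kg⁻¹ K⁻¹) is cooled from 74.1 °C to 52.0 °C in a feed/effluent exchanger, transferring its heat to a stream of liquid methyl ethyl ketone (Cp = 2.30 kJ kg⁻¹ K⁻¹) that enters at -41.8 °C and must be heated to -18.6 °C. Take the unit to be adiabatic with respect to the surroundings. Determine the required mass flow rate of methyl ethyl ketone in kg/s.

Heat released by hot stream: Q = 0.832 × 4.18 × (74.1 − 52.0) = 76.858 kJ/s
Energy balance on cold side (adiabatic exchanger): Q = ṁ_c·Cp_c·(T_c,out − T_c,in)
ṁ_c = 76.858 / [2.30 × (-18.6 − -41.8)] = 1.4404 kg/s

ṁ_c = 1.44 kg/s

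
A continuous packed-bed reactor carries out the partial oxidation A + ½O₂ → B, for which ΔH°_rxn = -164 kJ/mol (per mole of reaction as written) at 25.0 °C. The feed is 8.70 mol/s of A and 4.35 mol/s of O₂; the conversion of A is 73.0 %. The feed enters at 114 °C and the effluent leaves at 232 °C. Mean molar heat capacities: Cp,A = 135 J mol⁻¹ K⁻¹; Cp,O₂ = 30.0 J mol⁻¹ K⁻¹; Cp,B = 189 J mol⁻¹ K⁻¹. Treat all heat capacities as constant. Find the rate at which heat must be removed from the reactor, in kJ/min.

Extent of reaction ξ = 0.730 × 8.70 = 6.351 mol/s
Reaction term: ξ·ΔH°_rxn = 6.351 × -164 = -1041.6 kJ/s
Sensible, feed 114→25 °C: -116.14 kJ/s
Outlet flows (mol/s): A 2.349, O₂ 1.1745, B 6.351
Sensible, products 25→232 °C: 321.41 kJ/s
Q = ΔH = -836.3 kJ/s = -836.3 kW
Heat removed = 50178 kJ/min

Q_out = 50200 kJ/min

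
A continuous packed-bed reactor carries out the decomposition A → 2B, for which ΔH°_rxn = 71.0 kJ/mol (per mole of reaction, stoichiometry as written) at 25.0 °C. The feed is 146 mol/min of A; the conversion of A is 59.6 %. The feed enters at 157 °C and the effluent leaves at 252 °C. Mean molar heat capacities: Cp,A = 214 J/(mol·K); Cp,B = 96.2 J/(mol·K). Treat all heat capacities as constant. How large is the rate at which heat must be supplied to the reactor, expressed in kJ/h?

Q_in = 523000 kJ/h

Extent of reaction ξ = 0.596 × 146 = 87.016 mol/min
Reaction term: ξ·ΔH°_rxn = 87.016 × 71.0 = 6178.1 kJ/min
Sensible, feed 157→25 °C: -4124.2 kJ/min
Outlet flows (mol/min): A 58.984, B 174.03
Sensible, products 25→252 °C: 6665.7 kJ/min
Q = ΔH = 8719.7 kJ/min = 145.33 kW
Heat supplied = 523180 kJ/h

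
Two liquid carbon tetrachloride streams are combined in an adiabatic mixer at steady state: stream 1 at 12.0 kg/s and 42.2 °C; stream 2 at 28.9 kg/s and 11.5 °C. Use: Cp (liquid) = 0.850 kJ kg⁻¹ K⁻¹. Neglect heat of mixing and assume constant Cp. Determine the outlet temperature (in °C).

T_out = 20.5 °C

No heat crosses the boundary, so H_out = H_in.
Σ ṁᵢCp,ᵢTᵢ = 12.0×0.850×42.2 + 28.9×0.850×11.5 = 712.94
Σ ṁᵢCp,ᵢ = 12.0×0.850 + 28.9×0.850 = 34.765
T_out = 712.94 / 34.765 = 20.507 °C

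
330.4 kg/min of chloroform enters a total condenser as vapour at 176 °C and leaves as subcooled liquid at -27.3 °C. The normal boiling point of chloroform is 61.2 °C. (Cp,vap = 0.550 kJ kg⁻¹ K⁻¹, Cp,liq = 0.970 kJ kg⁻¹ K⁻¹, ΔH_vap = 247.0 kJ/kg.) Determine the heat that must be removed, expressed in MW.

Q_c = 2.18 MW

vapour 176→61.2 °C: -63.14 kJ/kg
condensation at 61.2 °C: -247 kJ/kg
liquid 61.2→-27.3 °C: -85.845 kJ/kg
Δh = -63.14 + -247 + -85.845 = -395.99 kJ/kg
Q = ṁ·Δh = 330.4 kg/min × -395.99 kJ/kg = -130830 kJ/min
|Q| = 2180.6 kW = 2.1806 MW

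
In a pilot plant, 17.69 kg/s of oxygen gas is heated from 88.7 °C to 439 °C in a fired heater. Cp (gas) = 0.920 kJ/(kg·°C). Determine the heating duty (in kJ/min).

Q = ṁ·Cp·ΔT = 17.69 × 0.920 × (439 − 88.7) = 5701.1 kJ/s
Heating duty = 342060 kJ/min

Q = 342000 kJ/min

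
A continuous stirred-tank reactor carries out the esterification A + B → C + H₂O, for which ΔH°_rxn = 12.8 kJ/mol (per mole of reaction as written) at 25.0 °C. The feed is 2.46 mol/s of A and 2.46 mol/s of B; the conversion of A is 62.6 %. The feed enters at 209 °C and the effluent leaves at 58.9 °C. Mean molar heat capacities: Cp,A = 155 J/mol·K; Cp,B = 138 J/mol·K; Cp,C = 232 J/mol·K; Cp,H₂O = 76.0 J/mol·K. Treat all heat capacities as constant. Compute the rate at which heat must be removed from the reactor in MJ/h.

Q_out = 316 MJ/h

Extent of reaction ξ = 0.626 × 2.46 = 1.54 mol/s
Reaction term: ξ·ΔH°_rxn = 1.54 × 12.8 = 19.711 kJ/s
Sensible, feed 209→25 °C: -132.62 kJ/s
Outlet flows (mol/s): A 0.92004, B 0.92004, C 1.54, H₂O 1.54
Sensible, products 25→58.9 °C: 25.218 kJ/s
Q = ΔH = -87.695 kJ/s = -87.695 kW
Heat removed = 315.7 MJ/h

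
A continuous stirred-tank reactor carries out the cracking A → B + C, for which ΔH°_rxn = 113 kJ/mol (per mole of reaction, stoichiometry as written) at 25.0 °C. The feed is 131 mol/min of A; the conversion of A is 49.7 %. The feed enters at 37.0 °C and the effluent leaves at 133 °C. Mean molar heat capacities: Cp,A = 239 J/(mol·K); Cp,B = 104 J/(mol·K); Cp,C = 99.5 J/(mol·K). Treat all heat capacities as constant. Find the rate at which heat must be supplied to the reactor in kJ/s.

Extent of reaction ξ = 0.497 × 131 = 65.107 mol/min
Reaction term: ξ·ΔH°_rxn = 65.107 × 113 = 7357.1 kJ/min
Sensible, feed 37.0→25 °C: -375.71 kJ/min
Outlet flows (mol/min): A 65.893, B 65.107, C 65.107
Sensible, products 25→133 °C: 3131.8 kJ/min
Q = ΔH = 10113 kJ/min = 168.55 kW
Heat supplied = 168.55 kJ/s

Q_in = 169 kJ/s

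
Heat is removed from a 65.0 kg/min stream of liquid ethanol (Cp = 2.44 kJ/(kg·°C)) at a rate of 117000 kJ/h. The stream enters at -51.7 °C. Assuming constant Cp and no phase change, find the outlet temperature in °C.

Q = 117000 kJ/h = 1950 kJ/min
ΔT = Q/(ṁ·Cp) = 1950/(65.0×2.44) = 12.295 K
T_out = -51.7 − 12.295 = -63.995 °C

T_out = -64.0 °C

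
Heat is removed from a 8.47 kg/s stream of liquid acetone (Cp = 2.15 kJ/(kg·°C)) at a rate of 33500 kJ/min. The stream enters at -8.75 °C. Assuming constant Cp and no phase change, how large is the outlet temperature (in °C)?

Q = 33500 kJ/min = 558.33 kJ/s
ΔT = Q/(ṁ·Cp) = 558.33/(8.47×2.15) = 30.66 K
T_out = -8.75 − 30.66 = -39.41 °C

T_out = -39.4 °C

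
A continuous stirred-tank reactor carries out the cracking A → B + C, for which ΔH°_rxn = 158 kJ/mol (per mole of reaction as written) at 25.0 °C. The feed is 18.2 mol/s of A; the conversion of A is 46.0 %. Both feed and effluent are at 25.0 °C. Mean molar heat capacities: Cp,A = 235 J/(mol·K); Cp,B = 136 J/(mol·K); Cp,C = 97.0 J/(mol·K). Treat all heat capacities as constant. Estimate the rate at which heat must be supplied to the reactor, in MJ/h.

Q_in = 4760 MJ/h

Extent of reaction ξ = 0.460 × 18.2 = 8.372 mol/s
Reaction term: ξ·ΔH°_rxn = 8.372 × 158 = 1322.8 kJ/s
Q = ΔH = 1322.8 kJ/s = 1322.8 kW
Heat supplied = 4762 MJ/h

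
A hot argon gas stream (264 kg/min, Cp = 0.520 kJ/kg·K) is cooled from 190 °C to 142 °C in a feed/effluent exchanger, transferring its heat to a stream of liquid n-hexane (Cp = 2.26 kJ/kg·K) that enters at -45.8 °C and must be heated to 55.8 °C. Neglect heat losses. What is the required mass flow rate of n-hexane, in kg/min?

Heat released by hot stream: Q = 264 × 0.520 × (190 − 142) = 6589.4 kJ/min
Energy balance on cold side (adiabatic exchanger): Q = ṁ_c·Cp_c·(T_c,out − T_c,in)
ṁ_c = 6589.4 / [2.26 × (55.8 − -45.8)] = 28.698 kg/min

ṁ_c = 28.7 kg/min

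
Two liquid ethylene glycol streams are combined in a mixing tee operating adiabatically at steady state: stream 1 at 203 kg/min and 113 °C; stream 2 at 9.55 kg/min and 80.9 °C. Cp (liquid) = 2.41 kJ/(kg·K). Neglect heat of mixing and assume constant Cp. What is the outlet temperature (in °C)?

T_out = 112 °C

Energy balance with Q = 0: Σ ṁᵢCp,ᵢ(T_out − Tᵢ) = 0
T_out = Σ ṁᵢCp,ᵢTᵢ / Σ ṁᵢCp,ᵢ
      = 57145 / 512.25 = 111.56 °C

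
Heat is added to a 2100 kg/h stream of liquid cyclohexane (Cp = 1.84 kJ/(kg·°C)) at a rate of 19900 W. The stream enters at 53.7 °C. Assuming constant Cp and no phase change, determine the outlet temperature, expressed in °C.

T_out = 72.2 °C

Q = 19900 W = 71640 kJ/h
ΔT = Q/(ṁ·Cp) = 71640/(2100×1.84) = 18.54 K
T_out = 53.7 + 18.54 = 72.24 °C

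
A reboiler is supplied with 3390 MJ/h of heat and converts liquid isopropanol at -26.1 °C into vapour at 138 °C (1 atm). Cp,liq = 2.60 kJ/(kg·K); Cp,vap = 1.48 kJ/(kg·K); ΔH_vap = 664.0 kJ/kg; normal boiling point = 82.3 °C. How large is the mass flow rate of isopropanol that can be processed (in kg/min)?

ṁ = 54.9 kg/min

Δh = 2.60×(82.3−-26.1) + 664.0 + 1.48×(138−82.3) = 1028.3 kJ/kg
Q = 3390 MJ/h = 941.67 kJ/s = 56500 kJ/min
ṁ = Q/Δh = 56500 / 1028.3 = 54.946 kg/min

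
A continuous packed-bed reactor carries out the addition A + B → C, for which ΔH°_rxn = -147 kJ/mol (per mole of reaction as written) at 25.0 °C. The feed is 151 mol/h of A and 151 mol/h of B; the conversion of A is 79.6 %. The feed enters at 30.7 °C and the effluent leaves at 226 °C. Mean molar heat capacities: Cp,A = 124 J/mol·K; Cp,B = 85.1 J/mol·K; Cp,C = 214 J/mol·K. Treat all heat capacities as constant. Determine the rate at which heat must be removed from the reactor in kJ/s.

Extent of reaction ξ = 0.796 × 151 = 120.2 mol/h
Reaction term: ξ·ΔH°_rxn = 120.2 × -147 = -17669 kJ/h
Sensible, feed 30.7→25 °C: -179.97 kJ/h
Outlet flows (mol/h): A 30.804, B 30.804, C 120.2
Sensible, products 25→226 °C: 6464.8 kJ/h
Q = ΔH = -11384 kJ/h = -3.1622 kW
Heat removed = 3.1622 kJ/s

Q_out = 3.16 kJ/s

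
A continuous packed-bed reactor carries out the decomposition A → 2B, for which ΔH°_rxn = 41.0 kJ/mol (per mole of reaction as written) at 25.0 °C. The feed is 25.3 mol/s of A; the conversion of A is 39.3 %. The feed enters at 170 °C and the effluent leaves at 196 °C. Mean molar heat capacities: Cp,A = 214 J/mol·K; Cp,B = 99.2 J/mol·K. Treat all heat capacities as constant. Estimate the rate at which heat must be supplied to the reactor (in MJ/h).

Q_in = 1880 MJ/h

Extent of reaction ξ = 0.393 × 25.3 = 9.9429 mol/s
Reaction term: ξ·ΔH°_rxn = 9.9429 × 41.0 = 407.66 kJ/s
Sensible, feed 170→25 °C: -785.06 kJ/s
Outlet flows (mol/s): A 15.357, B 19.886
Sensible, products 25→196 °C: 899.3 kJ/s
Q = ΔH = 521.9 kJ/s = 521.9 kW
Heat supplied = 1878.9 MJ/h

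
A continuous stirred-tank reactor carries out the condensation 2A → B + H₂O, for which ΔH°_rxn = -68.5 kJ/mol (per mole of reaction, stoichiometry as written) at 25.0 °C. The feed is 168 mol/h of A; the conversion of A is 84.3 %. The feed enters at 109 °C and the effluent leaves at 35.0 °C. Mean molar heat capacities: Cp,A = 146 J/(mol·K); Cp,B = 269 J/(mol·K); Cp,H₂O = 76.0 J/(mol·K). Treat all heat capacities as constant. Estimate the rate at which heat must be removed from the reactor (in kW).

Q_out = 1.84 kW

Extent of reaction ξ = 0.843 × 168 / 2 = 70.812 mol/h
Reaction term: ξ·ΔH°_rxn = 70.812 × -68.5 = -4850.6 kJ/h
Sensible, feed 109→25 °C: -2060.4 kJ/h
Outlet flows (mol/h): A 26.376, B 70.812, H₂O 70.812
Sensible, products 25→35.0 °C: 282.81 kJ/h
Q = ΔH = -6628.2 kJ/h = -1.8412 kW
Heat removed = 1.8412 kW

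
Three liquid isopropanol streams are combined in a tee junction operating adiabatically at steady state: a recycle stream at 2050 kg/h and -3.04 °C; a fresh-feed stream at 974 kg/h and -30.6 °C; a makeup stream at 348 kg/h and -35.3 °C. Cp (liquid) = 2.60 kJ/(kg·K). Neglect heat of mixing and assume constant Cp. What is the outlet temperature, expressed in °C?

T_out = -14.3 °C

Adiabatic, steady state ⇒ Σ ṁᵢCp,ᵢ(T_out − Tᵢ) = 0
Σ ṁᵢCp,ᵢTᵢ = 2050×2.60×-3.04 + 974×2.60×-30.6 + 348×2.60×-35.3 = -125630
Σ ṁᵢCp,ᵢ = 2050×2.60 + 974×2.60 + 348×2.60 = 8767.2
T_out = -125630 / 8767.2 = -14.33 °C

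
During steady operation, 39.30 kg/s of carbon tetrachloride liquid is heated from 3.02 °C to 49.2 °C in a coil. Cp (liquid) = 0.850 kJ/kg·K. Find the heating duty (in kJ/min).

Q = ṁ·Cp·ΔT = 39.30 × 0.850 × (49.2 − 3.02) = 1542.6 kJ/s
Heating duty = 92559 kJ/min

Q = 92600 kJ/min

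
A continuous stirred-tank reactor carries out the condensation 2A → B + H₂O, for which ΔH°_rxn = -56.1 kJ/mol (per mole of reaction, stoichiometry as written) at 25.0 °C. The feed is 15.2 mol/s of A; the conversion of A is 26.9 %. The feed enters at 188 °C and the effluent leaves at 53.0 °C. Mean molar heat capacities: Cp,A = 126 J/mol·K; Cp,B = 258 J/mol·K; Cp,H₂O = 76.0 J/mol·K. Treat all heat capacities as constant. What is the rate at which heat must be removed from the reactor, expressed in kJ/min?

Q_out = 22100 kJ/min

Extent of reaction ξ = 0.269 × 15.2 / 2 = 2.0444 mol/s
Reaction term: ξ·ΔH°_rxn = 2.0444 × -56.1 = -114.69 kJ/s
Sensible, feed 188→25 °C: -312.18 kJ/s
Outlet flows (mol/s): A 11.111, B 2.0444, H₂O 2.0444
Sensible, products 25→53.0 °C: 58.32 kJ/s
Q = ΔH = -368.55 kJ/s = -368.55 kW
Heat removed = 22113 kJ/min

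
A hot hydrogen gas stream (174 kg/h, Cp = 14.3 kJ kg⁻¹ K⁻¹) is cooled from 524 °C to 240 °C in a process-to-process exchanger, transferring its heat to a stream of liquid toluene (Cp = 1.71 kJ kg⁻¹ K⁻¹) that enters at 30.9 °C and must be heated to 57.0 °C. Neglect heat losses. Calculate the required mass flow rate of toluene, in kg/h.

Heat released by hot stream: Q = 174 × 14.3 × (524 − 240) = 706650 kJ/h
Energy balance on cold side (adiabatic exchanger): Q = ṁ_c·Cp_c·(T_c,out − T_c,in)
ṁ_c = 706650 / [1.71 × (57.0 − 30.9)] = 15833 kg/h

ṁ_c = 15800 kg/h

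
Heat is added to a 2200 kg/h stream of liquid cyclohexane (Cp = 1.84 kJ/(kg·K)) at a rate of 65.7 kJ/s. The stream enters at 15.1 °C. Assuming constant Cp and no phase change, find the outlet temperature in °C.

T_out = 73.5 °C

Q = 65.7 kJ/s = 236520 kJ/h
ΔT = Q/(ṁ·Cp) = 236520/(2200×1.84) = 58.429 K
T_out = 15.1 + 58.429 = 73.529 °C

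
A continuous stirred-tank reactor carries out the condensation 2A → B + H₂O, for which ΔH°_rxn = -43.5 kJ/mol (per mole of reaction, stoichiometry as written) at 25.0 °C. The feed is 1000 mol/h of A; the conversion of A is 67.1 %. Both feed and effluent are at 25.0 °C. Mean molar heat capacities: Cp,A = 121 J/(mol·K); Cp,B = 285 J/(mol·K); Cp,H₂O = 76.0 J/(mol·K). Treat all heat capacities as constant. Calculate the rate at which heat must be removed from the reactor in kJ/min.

Q_out = 243 kJ/min

Extent of reaction ξ = 0.671 × 1000 / 2 = 335.5 mol/h
Reaction term: ξ·ΔH°_rxn = 335.5 × -43.5 = -14594 kJ/h
Q = ΔH = -14594 kJ/h = -4.054 kW
Heat removed = 243.24 kJ/min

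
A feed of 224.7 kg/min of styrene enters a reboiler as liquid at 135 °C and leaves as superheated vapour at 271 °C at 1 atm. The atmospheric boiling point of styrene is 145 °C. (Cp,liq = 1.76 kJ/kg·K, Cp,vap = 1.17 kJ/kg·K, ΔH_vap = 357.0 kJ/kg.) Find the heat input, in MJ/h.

Q = 7040 MJ/h

liquid 135→145 °C: 17.6 kJ/kg
vaporisation at 145 °C: 357 kJ/kg
vapour 145→271 °C: 147.42 kJ/kg
Δh = 17.6 + 357 + 147.42 = 522.02 kJ/kg
Q = ṁ·Δh = 224.7 kg/min × 522.02 kJ/kg = 117300 kJ/min
|Q| = 1955 kW = 7037.9 MJ/h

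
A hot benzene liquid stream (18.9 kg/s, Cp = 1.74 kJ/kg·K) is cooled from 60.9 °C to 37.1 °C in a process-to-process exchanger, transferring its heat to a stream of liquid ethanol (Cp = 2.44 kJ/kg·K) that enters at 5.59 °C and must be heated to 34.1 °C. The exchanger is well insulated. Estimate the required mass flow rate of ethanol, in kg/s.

Heat released by hot stream: Q = 18.9 × 1.74 × (60.9 − 37.1) = 782.69 kJ/s
Energy balance on cold side (adiabatic exchanger): Q = ṁ_c·Cp_c·(T_c,out − T_c,in)
ṁ_c = 782.69 / [2.44 × (34.1 − 5.59)] = 11.251 kg/s

ṁ_c = 11.3 kg/s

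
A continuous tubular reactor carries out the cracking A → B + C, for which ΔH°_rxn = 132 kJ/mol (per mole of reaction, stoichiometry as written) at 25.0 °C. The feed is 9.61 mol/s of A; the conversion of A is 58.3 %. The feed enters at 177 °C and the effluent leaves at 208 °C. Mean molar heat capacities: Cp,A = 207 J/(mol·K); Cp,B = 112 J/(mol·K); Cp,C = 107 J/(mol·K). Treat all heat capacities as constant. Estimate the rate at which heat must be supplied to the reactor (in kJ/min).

Extent of reaction ξ = 0.583 × 9.61 = 5.6026 mol/s
Reaction term: ξ·ΔH°_rxn = 5.6026 × 132 = 739.55 kJ/s
Sensible, feed 177→25 °C: -302.37 kJ/s
Outlet flows (mol/s): A 4.0074, B 5.6026, C 5.6026
Sensible, products 25→208 °C: 376.34 kJ/s
Q = ΔH = 813.52 kJ/s = 813.52 kW
Heat supplied = 48811 kJ/min

Q_in = 48800 kJ/min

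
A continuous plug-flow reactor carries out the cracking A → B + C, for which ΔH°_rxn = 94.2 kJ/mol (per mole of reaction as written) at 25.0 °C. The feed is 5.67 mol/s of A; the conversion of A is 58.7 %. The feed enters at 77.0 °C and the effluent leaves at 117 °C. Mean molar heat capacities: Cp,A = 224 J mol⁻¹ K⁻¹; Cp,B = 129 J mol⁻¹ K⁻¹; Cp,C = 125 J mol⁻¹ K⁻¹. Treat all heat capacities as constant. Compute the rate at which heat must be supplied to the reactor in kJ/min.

Extent of reaction ξ = 0.587 × 5.67 = 3.3283 mol/s
Reaction term: ξ·ΔH°_rxn = 3.3283 × 94.2 = 313.52 kJ/s
Sensible, feed 77.0→25 °C: -66.044 kJ/s
Outlet flows (mol/s): A 2.3417, B 3.3283, C 3.3283
Sensible, products 25→117 °C: 126.03 kJ/s
Q = ΔH = 373.51 kJ/s = 373.51 kW
Heat supplied = 22411 kJ/min

Q_in = 22400 kJ/min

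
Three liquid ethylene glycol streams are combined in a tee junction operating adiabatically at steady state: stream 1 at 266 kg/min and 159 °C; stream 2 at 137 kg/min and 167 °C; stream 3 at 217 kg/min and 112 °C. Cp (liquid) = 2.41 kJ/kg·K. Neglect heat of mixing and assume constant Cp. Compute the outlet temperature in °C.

T_out = 144 °C

No heat crosses the boundary, so H_out = H_in.
Σ ṁᵢCp,ᵢTᵢ = 266×2.41×159 + 137×2.41×167 + 217×2.41×112 = 215640
Σ ṁᵢCp,ᵢ = 266×2.41 + 137×2.41 + 217×2.41 = 1494.2
T_out = 215640 / 1494.2 = 144.32 °C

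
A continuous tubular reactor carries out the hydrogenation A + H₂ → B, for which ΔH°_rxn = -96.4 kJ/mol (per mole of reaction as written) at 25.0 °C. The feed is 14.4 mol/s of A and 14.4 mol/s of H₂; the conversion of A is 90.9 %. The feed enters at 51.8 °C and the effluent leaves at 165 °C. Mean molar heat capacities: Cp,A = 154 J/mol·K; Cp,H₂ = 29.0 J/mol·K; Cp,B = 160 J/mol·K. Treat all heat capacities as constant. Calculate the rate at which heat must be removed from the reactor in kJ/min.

Extent of reaction ξ = 0.909 × 14.4 = 13.09 mol/s
Reaction term: ξ·ΔH°_rxn = 13.09 × -96.4 = -1261.8 kJ/s
Sensible, feed 51.8→25 °C: -70.623 kJ/s
Outlet flows (mol/s): A 1.3104, H₂ 1.3104, B 13.09
Sensible, products 25→165 °C: 326.78 kJ/s
Q = ΔH = -1005.7 kJ/s = -1005.7 kW
Heat removed = 60341 kJ/min

Q_out = 60300 kJ/min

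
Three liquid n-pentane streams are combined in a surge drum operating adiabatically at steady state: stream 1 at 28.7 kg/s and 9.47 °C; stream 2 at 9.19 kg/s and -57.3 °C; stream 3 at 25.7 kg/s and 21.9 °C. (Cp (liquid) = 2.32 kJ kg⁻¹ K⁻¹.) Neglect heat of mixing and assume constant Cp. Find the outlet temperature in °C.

Adiabatic, steady state ⇒ Σ ṁᵢCp,ᵢ(T_out − Tᵢ) = 0
Σ ṁᵢCp,ᵢTᵢ = 28.7×2.32×9.47 + 9.19×2.32×-57.3 + 25.7×2.32×21.9 = 714.63
Σ ṁᵢCp,ᵢ = 28.7×2.32 + 9.19×2.32 + 25.7×2.32 = 147.53
T_out = 714.63 / 147.53 = 4.844 °C

T_out = 4.84 °C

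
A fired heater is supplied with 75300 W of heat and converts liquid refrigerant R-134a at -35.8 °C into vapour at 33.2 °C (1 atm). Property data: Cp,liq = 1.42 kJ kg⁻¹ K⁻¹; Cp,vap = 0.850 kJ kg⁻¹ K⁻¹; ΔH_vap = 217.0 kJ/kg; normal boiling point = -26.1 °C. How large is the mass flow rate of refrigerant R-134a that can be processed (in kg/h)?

ṁ = 964 kg/h

Δh = 1.42×(-26.1−-35.8) + 217.0 + 0.850×(33.2−-26.1) = 281.18 kJ/kg
Q = 75300 W = 75.3 kJ/s = 271080 kJ/h
ṁ = Q/Δh = 271080 / 281.18 = 964.08 kg/h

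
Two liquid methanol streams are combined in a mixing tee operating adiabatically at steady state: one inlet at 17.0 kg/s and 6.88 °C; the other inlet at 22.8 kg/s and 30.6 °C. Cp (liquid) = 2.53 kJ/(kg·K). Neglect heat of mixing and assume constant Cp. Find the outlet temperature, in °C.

Adiabatic, steady state ⇒ Σ ṁᵢCp,ᵢ(T_out − Tᵢ) = 0
Σ ṁᵢCp,ᵢTᵢ = 17.0×2.53×6.88 + 22.8×2.53×30.6 = 2061
Σ ṁᵢCp,ᵢ = 17.0×2.53 + 22.8×2.53 = 100.69
T_out = 2061 / 100.69 = 20.468 °C

T_out = 20.5 °C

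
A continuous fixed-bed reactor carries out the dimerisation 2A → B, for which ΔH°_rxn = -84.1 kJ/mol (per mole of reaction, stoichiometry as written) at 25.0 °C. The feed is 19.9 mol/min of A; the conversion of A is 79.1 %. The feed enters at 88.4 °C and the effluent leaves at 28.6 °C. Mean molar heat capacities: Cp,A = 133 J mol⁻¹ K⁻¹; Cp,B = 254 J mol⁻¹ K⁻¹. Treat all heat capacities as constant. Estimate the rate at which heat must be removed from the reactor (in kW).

Extent of reaction ξ = 0.791 × 19.9 / 2 = 7.8704 mol/min
Reaction term: ξ·ΔH°_rxn = 7.8704 × -84.1 = -661.9 kJ/min
Sensible, feed 88.4→25 °C: -167.8 kJ/min
Outlet flows (mol/min): A 4.1591, B 7.8704
Sensible, products 25→28.6 °C: 9.1881 kJ/min
Q = ΔH = -820.52 kJ/min = -13.675 kW
Heat removed = 13.675 kW

Q_out = 13.7 kW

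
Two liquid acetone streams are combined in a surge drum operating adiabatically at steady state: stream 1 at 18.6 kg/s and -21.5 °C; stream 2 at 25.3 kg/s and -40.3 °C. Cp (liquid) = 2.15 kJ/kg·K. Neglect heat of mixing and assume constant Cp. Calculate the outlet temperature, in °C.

T_out = -32.3 °C

No heat crosses the boundary, so H_out = H_in.
T_out = Σ ṁᵢCp,ᵢTᵢ / Σ ṁᵢCp,ᵢ
      = -3051.9 / 94.385 = -32.335 °C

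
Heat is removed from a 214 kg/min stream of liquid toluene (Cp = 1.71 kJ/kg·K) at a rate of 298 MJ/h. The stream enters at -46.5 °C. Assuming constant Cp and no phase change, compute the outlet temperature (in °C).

T_out = -60.1 °C

Q = 298 MJ/h = 4966.7 kJ/min
ΔT = Q/(ṁ·Cp) = 4966.7/(214×1.71) = 13.572 K
T_out = -46.5 − 13.572 = -60.072 °C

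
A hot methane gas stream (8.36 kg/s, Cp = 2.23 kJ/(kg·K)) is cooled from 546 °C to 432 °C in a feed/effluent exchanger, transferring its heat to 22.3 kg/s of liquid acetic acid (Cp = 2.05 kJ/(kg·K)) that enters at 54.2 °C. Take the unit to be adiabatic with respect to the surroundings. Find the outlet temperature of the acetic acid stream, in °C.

Heat released by hot stream: Q = 8.36 × 2.23 × (546 − 432) = 2125.3 kJ/s
Energy balance on cold side (adiabatic exchanger): Q = ṁ_c·Cp_c·(T_c,out − T_c,in)
T_c,out = 54.2 + 2125.3/(22.3 × 2.05) = 100.69 °C

T_c,out = 101 °C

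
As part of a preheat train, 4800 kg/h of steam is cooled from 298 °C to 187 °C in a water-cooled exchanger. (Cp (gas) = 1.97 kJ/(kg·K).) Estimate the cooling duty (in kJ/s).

Q = ṁ·Cp·ΔT = 4800 × 1.97 × (187 − 298) = -1.0496e+06 kJ/h
Converting: 1.0496e+06 / 3600 s = 291.56 kW

Q_c = 292 kJ/s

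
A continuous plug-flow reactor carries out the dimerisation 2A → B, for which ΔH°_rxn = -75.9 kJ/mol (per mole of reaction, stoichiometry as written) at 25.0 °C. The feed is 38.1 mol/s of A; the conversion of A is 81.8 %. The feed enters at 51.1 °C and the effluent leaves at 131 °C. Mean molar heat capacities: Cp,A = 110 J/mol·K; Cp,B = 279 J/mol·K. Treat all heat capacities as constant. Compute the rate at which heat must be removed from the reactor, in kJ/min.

Q_out = 45000 kJ/min

Extent of reaction ξ = 0.818 × 38.1 / 2 = 15.583 mol/s
Reaction term: ξ·ΔH°_rxn = 15.583 × -75.9 = -1182.7 kJ/s
Sensible, feed 51.1→25 °C: -109.39 kJ/s
Outlet flows (mol/s): A 6.9342, B 15.583
Sensible, products 25→131 °C: 541.7 kJ/s
Q = ΔH = -750.43 kJ/s = -750.43 kW
Heat removed = 45026 kJ/min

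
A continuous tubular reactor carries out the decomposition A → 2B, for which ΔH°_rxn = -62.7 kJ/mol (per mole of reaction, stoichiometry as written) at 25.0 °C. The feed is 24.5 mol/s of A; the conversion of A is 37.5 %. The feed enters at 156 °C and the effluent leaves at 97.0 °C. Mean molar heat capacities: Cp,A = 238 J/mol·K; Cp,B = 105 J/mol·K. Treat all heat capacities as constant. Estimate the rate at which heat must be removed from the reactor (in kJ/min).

Q_out = 56300 kJ/min

Extent of reaction ξ = 0.375 × 24.5 = 9.1875 mol/s
Reaction term: ξ·ΔH°_rxn = 9.1875 × -62.7 = -576.06 kJ/s
Sensible, feed 156→25 °C: -763.86 kJ/s
Outlet flows (mol/s): A 15.312, B 18.375
Sensible, products 25→97.0 °C: 401.31 kJ/s
Q = ΔH = -938.61 kJ/s = -938.61 kW
Heat removed = 56316 kJ/min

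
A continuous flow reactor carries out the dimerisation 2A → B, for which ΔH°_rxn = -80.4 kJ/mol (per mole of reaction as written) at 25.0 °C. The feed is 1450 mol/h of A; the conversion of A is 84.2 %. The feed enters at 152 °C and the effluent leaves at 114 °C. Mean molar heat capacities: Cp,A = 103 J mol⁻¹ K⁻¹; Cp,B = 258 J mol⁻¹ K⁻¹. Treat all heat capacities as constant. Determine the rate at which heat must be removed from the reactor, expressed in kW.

Extent of reaction ξ = 0.842 × 1450 / 2 = 610.45 mol/h
Reaction term: ξ·ΔH°_rxn = 610.45 × -80.4 = -49080 kJ/h
Sensible, feed 152→25 °C: -18967 kJ/h
Outlet flows (mol/h): A 229.1, B 610.45
Sensible, products 25→114 °C: 16117 kJ/h
Q = ΔH = -51930 kJ/h = -14.425 kW
Heat removed = 14.425 kW

Q_out = 14.4 kW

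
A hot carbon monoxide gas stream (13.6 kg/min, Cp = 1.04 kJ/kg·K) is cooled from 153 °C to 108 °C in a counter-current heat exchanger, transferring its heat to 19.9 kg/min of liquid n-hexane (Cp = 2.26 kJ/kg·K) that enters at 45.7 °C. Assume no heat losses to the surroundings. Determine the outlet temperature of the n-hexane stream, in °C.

T_c,out = 59.9 °C

Heat released by hot stream: Q = 13.6 × 1.04 × (153 − 108) = 636.48 kJ/min
Energy balance on cold side (adiabatic exchanger): Q = ṁ_c·Cp_c·(T_c,out − T_c,in)
T_c,out = 45.7 + 636.48/(19.9 × 2.26) = 59.852 °C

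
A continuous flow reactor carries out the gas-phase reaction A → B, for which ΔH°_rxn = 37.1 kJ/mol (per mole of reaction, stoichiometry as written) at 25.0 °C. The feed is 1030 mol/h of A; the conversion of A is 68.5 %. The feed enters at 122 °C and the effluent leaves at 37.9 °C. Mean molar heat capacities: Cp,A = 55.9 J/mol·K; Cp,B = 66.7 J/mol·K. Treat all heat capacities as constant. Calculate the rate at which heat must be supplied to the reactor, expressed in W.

Extent of reaction ξ = 0.685 × 1030 = 705.55 mol/h
Reaction term: ξ·ΔH°_rxn = 705.55 × 37.1 = 26176 kJ/h
Sensible, feed 122→25 °C: -5585 kJ/h
Outlet flows (mol/h): A 324.45, B 705.55
Sensible, products 25→37.9 °C: 841.04 kJ/h
Q = ΔH = 21432 kJ/h = 5.9533 kW
Heat supplied = 5953.3 W

Q_in = 5950 W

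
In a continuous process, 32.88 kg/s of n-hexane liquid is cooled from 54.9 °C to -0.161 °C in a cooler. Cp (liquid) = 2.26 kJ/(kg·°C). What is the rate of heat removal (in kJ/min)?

Q = ṁ·Cp·ΔT = 32.88 × 2.26 × (-0.161 − 54.9) = -4091.5 kJ/s
Cooling duty = 245490 kJ/min

Q_c = 245000 kJ/min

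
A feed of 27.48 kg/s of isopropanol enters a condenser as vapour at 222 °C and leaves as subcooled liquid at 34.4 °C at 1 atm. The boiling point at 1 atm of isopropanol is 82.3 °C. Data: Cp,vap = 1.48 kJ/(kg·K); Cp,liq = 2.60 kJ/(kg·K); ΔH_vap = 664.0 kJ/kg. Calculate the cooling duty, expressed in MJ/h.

Q_c = 98500 MJ/h

vapour 222→82.3 °C: -206.76 kJ/kg
condensation at 82.3 °C: -664 kJ/kg
liquid 82.3→34.4 °C: -124.54 kJ/kg
Δh = -206.76 + -664 + -124.54 = -995.3 kJ/kg
Q = ṁ·Δh = 27.48 kg/s × -995.3 kJ/kg = -27351 kJ/s
|Q| = 27351 kW = 98463 MJ/h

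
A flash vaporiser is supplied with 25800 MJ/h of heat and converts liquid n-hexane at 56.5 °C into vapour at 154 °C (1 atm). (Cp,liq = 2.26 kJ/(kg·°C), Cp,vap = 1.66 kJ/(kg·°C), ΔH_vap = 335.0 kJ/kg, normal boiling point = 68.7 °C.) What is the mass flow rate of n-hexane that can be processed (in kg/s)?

ṁ = 14.2 kg/s

Δh = 2.26×(68.7−56.5) + 335.0 + 1.66×(154−68.7) = 504.17 kJ/kg
Q = 25800 MJ/h = 7166.7 kJ/s = 7166.7 kJ/s
ṁ = Q/Δh = 7166.7 / 504.17 = 14.215 kg/s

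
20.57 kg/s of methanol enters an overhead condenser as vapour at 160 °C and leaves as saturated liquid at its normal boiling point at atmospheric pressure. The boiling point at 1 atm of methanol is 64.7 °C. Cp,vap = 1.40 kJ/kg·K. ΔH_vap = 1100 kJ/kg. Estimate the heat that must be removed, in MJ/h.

vapour 160→64.7 °C: -133.42 kJ/kg
condensation at 64.7 °C: -1100 kJ/kg
Δh = -133.42 + -1100 = -1233.4 kJ/kg
Q = ṁ·Δh = 20.57 kg/s × -1233.4 kJ/kg = -25371 kJ/s
|Q| = 25371 kW = 91337 MJ/h

Q_c = 91300 MJ/h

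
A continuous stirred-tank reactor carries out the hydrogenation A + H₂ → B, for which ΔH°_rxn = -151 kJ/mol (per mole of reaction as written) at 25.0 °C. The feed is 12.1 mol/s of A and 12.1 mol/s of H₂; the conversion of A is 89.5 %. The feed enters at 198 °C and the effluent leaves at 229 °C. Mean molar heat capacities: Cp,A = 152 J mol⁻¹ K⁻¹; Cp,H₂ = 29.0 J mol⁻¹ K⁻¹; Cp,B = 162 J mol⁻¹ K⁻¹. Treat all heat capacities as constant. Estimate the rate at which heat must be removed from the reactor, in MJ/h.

Extent of reaction ξ = 0.895 × 12.1 = 10.829 mol/s
Reaction term: ξ·ΔH°_rxn = 10.829 × -151 = -1635.3 kJ/s
Sensible, feed 198→25 °C: -378.89 kJ/s
Outlet flows (mol/s): A 1.2705, H₂ 1.2705, B 10.829
Sensible, products 25→229 °C: 404.81 kJ/s
Q = ΔH = -1609.3 kJ/s = -1609.3 kW
Heat removed = 5793.6 MJ/h

Q_out = 5790 MJ/h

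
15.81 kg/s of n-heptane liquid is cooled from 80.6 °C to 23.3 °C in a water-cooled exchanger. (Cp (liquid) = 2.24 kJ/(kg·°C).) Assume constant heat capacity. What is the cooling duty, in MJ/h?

Q = ṁ·Cp·ΔT = 15.81 × 2.24 × (23.3 − 80.6) = -2029.2 kJ/s
Cooling duty = 7305.3 MJ/h

Q_c = 7310 MJ/h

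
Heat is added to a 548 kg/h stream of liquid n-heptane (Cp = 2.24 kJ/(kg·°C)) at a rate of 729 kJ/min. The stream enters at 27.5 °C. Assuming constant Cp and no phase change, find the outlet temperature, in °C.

T_out = 63.1 °C

Q = 729 kJ/min = 43740 kJ/h
ΔT = Q/(ṁ·Cp) = 43740/(548×2.24) = 35.633 K
T_out = 27.5 + 35.633 = 63.133 °C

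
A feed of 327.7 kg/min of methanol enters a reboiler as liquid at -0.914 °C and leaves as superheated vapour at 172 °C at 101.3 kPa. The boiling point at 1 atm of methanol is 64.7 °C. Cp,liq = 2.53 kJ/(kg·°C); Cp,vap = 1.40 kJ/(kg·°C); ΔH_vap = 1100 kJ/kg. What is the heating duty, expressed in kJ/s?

liquid -0.914→64.7 °C: 166 kJ/kg
vaporisation at 64.7 °C: 1100 kJ/kg
vapour 64.7→172 °C: 150.22 kJ/kg
Δh = 166 + 1100 + 150.22 = 1416.2 kJ/kg
Q = ṁ·Δh = 327.7 kg/min × 1416.2 kJ/kg = 464100 kJ/min
|Q| = 7734.9 kW

Q = 7730 kJ/s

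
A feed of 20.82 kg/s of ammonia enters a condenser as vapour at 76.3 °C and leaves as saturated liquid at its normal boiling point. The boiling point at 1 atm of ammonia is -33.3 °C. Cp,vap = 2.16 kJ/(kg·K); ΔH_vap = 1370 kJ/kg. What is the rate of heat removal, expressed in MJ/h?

Q_c = 120000 MJ/h

vapour 76.3→-33.3 °C: -236.74 kJ/kg
condensation at -33.3 °C: -1370 kJ/kg
Δh = -236.74 + -1370 = -1606.7 kJ/kg
Q = ṁ·Δh = 20.82 kg/s × -1606.7 kJ/kg = -33452 kJ/s
|Q| = 33452 kW = 120430 MJ/h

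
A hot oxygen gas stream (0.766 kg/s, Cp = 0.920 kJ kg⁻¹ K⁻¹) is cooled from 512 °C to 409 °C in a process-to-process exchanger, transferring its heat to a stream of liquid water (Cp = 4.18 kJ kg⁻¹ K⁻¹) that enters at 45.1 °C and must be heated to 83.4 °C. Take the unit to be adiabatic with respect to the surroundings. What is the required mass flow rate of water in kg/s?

Heat released by hot stream: Q = 0.766 × 0.920 × (512 − 409) = 72.586 kJ/s
Energy balance on cold side (adiabatic exchanger): Q = ṁ_c·Cp_c·(T_c,out − T_c,in)
ṁ_c = 72.586 / [4.18 × (83.4 − 45.1)] = 0.4534 kg/s

ṁ_c = 0.453 kg/s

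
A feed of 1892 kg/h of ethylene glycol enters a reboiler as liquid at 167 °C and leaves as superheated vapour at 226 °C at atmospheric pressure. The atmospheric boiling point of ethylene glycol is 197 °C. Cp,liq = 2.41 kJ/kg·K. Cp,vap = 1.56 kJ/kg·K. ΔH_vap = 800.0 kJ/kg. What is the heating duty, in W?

Q = 482000 W

liquid 167→197 °C: 72.3 kJ/kg
vaporisation at 197 °C: 800 kJ/kg
vapour 197→226 °C: 45.24 kJ/kg
Δh = 72.3 + 800 + 45.24 = 917.54 kJ/kg
Q = ṁ·Δh = 1892 kg/h × 917.54 kJ/kg = 1.736e+06 kJ/h
|Q| = 482.22 kW = 482220 W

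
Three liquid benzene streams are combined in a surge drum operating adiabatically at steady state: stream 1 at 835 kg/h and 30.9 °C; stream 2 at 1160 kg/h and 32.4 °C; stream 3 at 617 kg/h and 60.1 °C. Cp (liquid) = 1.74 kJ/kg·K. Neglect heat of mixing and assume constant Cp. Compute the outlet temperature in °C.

Energy balance with Q = 0: Σ ṁᵢCp,ᵢ(T_out − Tᵢ) = 0
Σ ṁᵢCp,ᵢTᵢ = 835×1.74×30.9 + 1160×1.74×32.4 + 617×1.74×60.1 = 174810
Σ ṁᵢCp,ᵢ = 835×1.74 + 1160×1.74 + 617×1.74 = 4544.9
T_out = 174810 / 4544.9 = 38.464 °C

T_out = 38.5 °C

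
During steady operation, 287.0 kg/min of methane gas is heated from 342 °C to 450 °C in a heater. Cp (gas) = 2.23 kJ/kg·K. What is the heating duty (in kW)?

Q = ṁ·Cp·ΔT = 287.0 × 2.23 × (450 − 342) = 69121 kJ/min
Converting: 69121 / 60 s = 1152 kW

Q = 1150 kW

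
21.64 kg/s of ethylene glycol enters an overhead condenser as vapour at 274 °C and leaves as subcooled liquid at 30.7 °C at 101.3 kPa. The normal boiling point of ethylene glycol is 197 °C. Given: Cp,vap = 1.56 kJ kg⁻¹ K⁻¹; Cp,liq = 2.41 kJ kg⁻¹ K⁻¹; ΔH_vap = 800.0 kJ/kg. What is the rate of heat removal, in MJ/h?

Q_c = 103000 MJ/h

vapour 274→197 °C: -120.12 kJ/kg
condensation at 197 °C: -800 kJ/kg
liquid 197→30.7 °C: -400.78 kJ/kg
Δh = -120.12 + -800 + -400.78 = -1320.9 kJ/kg
Q = ṁ·Δh = 21.64 kg/s × -1320.9 kJ/kg = -28584 kJ/s
|Q| = 28584 kW = 102900 MJ/h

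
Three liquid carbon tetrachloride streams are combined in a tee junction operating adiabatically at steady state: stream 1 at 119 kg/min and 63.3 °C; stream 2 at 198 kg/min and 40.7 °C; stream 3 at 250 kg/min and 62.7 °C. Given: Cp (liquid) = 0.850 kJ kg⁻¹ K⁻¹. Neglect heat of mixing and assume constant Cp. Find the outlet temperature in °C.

T_out = 55.1 °C

No heat crosses the boundary, so H_out = H_in.
Σ ṁᵢCp,ᵢTᵢ = 119×0.850×63.3 + 198×0.850×40.7 + 250×0.850×62.7 = 26576
Σ ṁᵢCp,ᵢ = 119×0.850 + 198×0.850 + 250×0.850 = 481.95
T_out = 26576 / 481.95 = 55.143 °C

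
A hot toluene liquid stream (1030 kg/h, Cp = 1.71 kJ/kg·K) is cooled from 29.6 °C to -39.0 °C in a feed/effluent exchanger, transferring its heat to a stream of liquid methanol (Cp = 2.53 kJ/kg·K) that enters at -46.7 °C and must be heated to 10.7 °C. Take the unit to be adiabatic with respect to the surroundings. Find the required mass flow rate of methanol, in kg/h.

Heat released by hot stream: Q = 1030 × 1.71 × (29.6 − -39.0) = 120830 kJ/h
Energy balance on cold side (adiabatic exchanger): Q = ṁ_c·Cp_c·(T_c,out − T_c,in)
ṁ_c = 120830 / [2.53 × (10.7 − -46.7)] = 832 kg/h

ṁ_c = 832 kg/h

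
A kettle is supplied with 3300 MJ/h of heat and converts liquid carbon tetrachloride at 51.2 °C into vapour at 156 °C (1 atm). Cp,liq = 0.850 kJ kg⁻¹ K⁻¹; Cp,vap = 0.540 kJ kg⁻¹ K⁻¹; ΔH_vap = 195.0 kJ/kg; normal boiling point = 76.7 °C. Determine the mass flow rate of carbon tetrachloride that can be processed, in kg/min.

Δh = 0.850×(76.7−51.2) + 195.0 + 0.540×(156−76.7) = 259.5 kJ/kg
Q = 3300 MJ/h = 916.67 kJ/s = 55000 kJ/min
ṁ = Q/Δh = 55000 / 259.5 = 211.95 kg/min

ṁ = 212 kg/min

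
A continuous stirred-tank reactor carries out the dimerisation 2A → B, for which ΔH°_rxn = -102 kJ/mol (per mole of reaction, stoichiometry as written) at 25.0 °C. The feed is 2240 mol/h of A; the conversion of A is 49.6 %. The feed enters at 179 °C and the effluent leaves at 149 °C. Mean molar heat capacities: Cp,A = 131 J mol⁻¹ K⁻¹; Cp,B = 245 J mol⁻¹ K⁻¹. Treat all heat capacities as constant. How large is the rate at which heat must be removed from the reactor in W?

Extent of reaction ξ = 0.496 × 2240 / 2 = 555.52 mol/h
Reaction term: ξ·ΔH°_rxn = 555.52 × -102 = -56663 kJ/h
Sensible, feed 179→25 °C: -45190 kJ/h
Outlet flows (mol/h): A 1129, B 555.52
Sensible, products 25→149 °C: 35216 kJ/h
Q = ΔH = -66637 kJ/h = -18.51 kW
Heat removed = 18510 W

Q_out = 18500 W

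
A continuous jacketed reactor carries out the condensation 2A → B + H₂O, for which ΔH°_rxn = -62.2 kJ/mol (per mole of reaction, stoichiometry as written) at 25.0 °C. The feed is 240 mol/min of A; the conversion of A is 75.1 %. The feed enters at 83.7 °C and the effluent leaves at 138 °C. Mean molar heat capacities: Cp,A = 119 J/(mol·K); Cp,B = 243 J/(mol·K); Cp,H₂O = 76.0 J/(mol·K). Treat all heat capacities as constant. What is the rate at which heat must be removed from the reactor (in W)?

Q_out = 53800 W

Extent of reaction ξ = 0.751 × 240 / 2 = 90.12 mol/min
Reaction term: ξ·ΔH°_rxn = 90.12 × -62.2 = -5605.5 kJ/min
Sensible, feed 83.7→25 °C: -1676.5 kJ/min
Outlet flows (mol/min): A 59.76, B 90.12, H₂O 90.12
Sensible, products 25→138 °C: 4052.1 kJ/min
Q = ΔH = -3229.8 kJ/min = -53.83 kW
Heat removed = 53830 W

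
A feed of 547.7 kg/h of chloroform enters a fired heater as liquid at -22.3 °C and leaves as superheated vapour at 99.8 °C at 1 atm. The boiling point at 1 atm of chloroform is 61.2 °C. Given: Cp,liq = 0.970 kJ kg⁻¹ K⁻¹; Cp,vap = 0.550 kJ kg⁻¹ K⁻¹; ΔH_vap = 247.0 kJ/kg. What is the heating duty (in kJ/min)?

Q = 3190 kJ/min

liquid -22.3→61.2 °C: 80.995 kJ/kg
vaporisation at 61.2 °C: 247 kJ/kg
vapour 61.2→99.8 °C: 21.23 kJ/kg
Δh = 80.995 + 247 + 21.23 = 349.23 kJ/kg
Q = ṁ·Δh = 547.7 kg/h × 349.23 kJ/kg = 191270 kJ/h
|Q| = 53.131 kW = 3187.8 kJ/min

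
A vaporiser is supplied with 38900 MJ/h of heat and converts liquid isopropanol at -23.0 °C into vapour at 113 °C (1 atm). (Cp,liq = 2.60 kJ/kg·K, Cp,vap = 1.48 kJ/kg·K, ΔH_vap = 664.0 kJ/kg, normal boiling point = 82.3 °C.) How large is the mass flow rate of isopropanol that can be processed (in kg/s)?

Δh = 2.60×(82.3−-23.0) + 664.0 + 1.48×(113−82.3) = 983.22 kJ/kg
Q = 38900 MJ/h = 10806 kJ/s = 10806 kJ/s
ṁ = Q/Δh = 10806 / 983.22 = 10.99 kg/s

ṁ = 11.0 kg/s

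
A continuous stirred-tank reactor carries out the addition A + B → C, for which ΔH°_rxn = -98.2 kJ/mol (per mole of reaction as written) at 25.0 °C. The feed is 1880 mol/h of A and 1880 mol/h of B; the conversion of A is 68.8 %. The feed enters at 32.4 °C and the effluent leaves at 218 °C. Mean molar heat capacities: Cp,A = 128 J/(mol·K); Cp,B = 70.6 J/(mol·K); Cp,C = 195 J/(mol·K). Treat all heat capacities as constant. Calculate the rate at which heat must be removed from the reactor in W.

Q_out = 16300 W

Extent of reaction ξ = 0.688 × 1880 = 1293.4 mol/h
Reaction term: ξ·ΔH°_rxn = 1293.4 × -98.2 = -127020 kJ/h
Sensible, feed 32.4→25 °C: -2762.9 kJ/h
Outlet flows (mol/h): A 586.56, B 586.56, C 1293.4
Sensible, products 25→218 °C: 71161 kJ/h
Q = ΔH = -58617 kJ/h = -16.283 kW
Heat removed = 16283 W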